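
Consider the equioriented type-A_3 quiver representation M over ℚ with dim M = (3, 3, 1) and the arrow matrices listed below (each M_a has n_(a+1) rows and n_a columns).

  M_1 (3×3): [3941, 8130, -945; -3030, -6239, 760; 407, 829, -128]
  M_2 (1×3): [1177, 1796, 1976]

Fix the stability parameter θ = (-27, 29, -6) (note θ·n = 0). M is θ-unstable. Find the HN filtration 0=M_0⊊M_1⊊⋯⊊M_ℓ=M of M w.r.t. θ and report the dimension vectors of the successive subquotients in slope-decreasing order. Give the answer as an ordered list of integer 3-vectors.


Barcode: M ≅ I[1,2]^2, I[1,3]. HN layers by μ_θ (3 steps, strictly decreasing):
  μ^(1)=29; μ^(2)=23/2; μ^(3)=-27

((0, 2, 0); (0, 1, 1); (3, 0, 0))


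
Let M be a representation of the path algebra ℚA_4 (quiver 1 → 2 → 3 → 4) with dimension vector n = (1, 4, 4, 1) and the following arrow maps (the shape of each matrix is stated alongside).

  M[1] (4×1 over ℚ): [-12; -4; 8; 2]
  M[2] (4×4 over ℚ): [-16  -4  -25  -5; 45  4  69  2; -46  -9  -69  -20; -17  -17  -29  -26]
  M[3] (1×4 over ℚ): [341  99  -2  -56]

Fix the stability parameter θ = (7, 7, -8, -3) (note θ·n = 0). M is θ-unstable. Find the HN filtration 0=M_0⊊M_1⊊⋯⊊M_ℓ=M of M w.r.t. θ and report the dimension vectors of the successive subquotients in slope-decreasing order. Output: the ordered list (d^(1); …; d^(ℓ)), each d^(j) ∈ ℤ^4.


Barcode: M ≅ I[1,4], I[2,3]^3. HN layers by μ_θ (2 steps, strictly decreasing):
  μ^(1)=3/4; μ^(2)=-1/2

((1, 1, 1, 1); (0, 3, 3, 0))


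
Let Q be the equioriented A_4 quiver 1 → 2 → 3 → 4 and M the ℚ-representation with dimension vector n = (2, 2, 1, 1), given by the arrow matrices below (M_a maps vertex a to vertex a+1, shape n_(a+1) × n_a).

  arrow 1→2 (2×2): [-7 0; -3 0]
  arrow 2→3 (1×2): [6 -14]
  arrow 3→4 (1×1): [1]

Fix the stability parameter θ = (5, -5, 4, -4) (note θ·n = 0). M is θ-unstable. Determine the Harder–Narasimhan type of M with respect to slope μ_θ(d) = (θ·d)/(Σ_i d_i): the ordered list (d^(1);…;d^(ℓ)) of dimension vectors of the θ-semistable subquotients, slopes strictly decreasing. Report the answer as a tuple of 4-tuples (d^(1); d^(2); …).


Via rank(M_{q-1}∘⋯∘M_p): M ≅ I[1,1], I[1,2], I[2,4].
μ_θ-semistable layers: μ^(1)=5; μ^(2)=0; μ^(3)=-5

((1, 0, 0, 0); (1, 1, 1, 1); (0, 1, 0, 0))


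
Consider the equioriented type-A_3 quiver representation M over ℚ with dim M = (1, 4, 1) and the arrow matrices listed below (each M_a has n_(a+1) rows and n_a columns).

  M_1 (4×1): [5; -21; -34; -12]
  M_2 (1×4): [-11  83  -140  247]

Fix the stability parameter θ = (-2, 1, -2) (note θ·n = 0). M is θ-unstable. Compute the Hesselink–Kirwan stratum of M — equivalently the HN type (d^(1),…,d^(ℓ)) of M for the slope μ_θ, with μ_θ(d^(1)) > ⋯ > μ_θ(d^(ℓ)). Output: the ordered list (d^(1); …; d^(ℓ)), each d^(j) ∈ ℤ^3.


Barcode: M ≅ I[1,3], I[2,2]^3. HN layers by μ_θ (3 steps, strictly decreasing):
  μ^(1)=1; μ^(2)=-1/2; μ^(3)=-2

((0, 3, 0); (0, 1, 1); (1, 0, 0))


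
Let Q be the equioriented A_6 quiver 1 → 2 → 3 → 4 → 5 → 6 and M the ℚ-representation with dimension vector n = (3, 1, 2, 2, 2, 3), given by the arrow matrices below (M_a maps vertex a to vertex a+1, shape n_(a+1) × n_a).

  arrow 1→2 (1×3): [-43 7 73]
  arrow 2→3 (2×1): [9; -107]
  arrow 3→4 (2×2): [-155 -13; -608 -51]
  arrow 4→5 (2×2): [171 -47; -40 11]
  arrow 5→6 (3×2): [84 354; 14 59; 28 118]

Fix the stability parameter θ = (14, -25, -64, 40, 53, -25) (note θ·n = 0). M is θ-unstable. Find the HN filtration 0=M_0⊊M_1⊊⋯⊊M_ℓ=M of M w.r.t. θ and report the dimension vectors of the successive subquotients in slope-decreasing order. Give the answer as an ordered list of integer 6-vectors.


Barcode: M ≅ I[1,1]^2, I[1,6], I[3,5], I[6,6]^2. HN layers by μ_θ (6 steps, strictly decreasing):
  μ^(1)=53; μ^(2)=40; μ^(3)=68/3; μ^(4)=14; μ^(5)=-25; μ^(6)=-64

((0, 0, 0, 0, 1, 0); (0, 0, 0, 1, 0, 0); (0, 0, 0, 1, 1, 1); (2, 0, 0, 0, 0, 0); (1, 1, 1, 0, 0, 2); (0, 0, 1, 0, 0, 0))


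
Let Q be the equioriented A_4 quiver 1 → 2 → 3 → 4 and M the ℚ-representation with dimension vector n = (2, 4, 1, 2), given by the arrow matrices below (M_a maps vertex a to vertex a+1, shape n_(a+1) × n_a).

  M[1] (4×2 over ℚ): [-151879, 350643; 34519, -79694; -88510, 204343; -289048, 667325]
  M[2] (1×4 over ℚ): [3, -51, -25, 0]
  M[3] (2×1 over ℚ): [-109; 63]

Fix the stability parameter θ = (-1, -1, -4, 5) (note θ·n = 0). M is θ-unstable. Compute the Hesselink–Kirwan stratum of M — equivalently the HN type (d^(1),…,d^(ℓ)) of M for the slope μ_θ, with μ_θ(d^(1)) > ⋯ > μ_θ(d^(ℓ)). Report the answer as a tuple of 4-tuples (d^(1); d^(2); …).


Barcode: M ≅ I[1,2], I[1,4], I[2,2]^2, I[4,4]. HN layers by μ_θ (3 steps, strictly decreasing):
  μ^(1)=5; μ^(2)=-1; μ^(3)=-2

((0, 0, 0, 2); (1, 3, 0, 0); (1, 1, 1, 0))


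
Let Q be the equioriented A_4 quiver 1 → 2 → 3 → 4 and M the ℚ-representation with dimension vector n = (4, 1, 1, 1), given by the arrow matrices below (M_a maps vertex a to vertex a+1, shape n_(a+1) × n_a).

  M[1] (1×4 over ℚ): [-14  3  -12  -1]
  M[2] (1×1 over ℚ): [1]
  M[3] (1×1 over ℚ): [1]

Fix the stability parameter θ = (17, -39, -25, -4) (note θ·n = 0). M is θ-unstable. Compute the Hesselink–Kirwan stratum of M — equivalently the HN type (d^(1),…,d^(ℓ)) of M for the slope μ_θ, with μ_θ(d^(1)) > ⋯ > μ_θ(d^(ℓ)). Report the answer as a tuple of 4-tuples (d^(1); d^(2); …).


Barcode: M ≅ I[1,1]^3, I[1,4]. HN layers by μ_θ (3 steps, strictly decreasing):
  μ^(1)=17; μ^(2)=-4; μ^(3)=-47/3

((3, 0, 0, 0); (0, 0, 0, 1); (1, 1, 1, 0))


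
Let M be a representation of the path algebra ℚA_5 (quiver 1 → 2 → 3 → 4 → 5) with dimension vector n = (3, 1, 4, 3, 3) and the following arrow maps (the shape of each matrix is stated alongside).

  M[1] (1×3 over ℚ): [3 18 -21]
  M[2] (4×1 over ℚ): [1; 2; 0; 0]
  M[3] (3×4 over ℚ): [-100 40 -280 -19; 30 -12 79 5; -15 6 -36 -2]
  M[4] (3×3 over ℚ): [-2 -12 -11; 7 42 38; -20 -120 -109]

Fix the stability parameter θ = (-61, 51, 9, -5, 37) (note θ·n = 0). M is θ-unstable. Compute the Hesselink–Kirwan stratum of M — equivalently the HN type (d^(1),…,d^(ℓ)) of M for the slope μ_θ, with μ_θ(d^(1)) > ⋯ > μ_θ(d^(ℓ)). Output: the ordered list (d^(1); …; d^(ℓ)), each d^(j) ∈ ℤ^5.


Interval decomposition of M: I[1,1]^2, I[1,5], I[3,3], I[3,4], I[3,5], I[5,5].
HN type (ℓ=5): μ^(1)=37; μ^(2)=55/3; μ^(3)=9; μ^(4)=2; μ^(5)=-61

((0, 0, 0, 0, 3); (0, 1, 1, 1, 0); (0, 0, 1, 0, 0); (0, 0, 2, 2, 0); (3, 0, 0, 0, 0))


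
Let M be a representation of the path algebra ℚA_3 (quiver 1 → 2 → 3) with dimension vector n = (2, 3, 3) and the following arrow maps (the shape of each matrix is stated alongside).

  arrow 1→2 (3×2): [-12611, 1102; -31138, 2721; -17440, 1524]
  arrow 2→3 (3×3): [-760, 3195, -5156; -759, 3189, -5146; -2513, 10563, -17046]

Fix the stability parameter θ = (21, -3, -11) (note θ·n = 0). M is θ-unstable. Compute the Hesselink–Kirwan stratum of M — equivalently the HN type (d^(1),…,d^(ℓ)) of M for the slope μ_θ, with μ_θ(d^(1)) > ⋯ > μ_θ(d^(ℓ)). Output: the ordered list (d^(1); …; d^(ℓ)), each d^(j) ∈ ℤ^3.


Barcode: M ≅ I[1,3]^2, I[2,2], I[3,3]. HN layers by μ_θ (3 steps, strictly decreasing):
  μ^(1)=7/3; μ^(2)=-3; μ^(3)=-11

((2, 2, 2); (0, 1, 0); (0, 0, 1))


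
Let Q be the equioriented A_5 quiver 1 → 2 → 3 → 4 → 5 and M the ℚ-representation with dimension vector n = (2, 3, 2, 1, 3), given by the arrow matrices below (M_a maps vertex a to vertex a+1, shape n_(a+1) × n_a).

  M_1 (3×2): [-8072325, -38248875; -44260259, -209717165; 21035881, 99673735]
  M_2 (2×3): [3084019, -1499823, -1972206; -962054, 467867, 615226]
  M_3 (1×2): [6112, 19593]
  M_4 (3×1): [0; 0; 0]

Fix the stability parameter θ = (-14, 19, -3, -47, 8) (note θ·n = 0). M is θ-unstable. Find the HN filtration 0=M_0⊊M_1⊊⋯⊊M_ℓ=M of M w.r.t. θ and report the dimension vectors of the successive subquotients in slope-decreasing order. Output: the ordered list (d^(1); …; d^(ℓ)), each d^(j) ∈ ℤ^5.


Interval decomposition of M: I[1,1], I[1,4], I[2,2], I[2,3], I[5,5]^3.
HN type (ℓ=4): μ^(1)=19; μ^(2)=8; μ^(3)=-31/3; μ^(4)=-14

((0, 1, 0, 0, 0); (0, 1, 1, 0, 3); (0, 1, 1, 1, 0); (2, 0, 0, 0, 0))


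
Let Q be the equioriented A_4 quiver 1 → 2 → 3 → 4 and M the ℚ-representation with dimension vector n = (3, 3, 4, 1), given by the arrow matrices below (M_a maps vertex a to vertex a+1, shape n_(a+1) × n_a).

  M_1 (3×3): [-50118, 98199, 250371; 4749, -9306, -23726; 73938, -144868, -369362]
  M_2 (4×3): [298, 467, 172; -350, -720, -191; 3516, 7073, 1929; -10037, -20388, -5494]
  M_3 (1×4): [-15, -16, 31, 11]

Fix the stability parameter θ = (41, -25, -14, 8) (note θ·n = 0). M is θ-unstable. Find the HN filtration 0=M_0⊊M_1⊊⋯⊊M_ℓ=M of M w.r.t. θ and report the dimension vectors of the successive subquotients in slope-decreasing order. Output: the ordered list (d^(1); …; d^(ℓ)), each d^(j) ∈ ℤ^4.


Barcode: M ≅ I[1,3]^2, I[1,4], I[3,3]. HN layers by μ_θ (3 steps, strictly decreasing):
  μ^(1)=8; μ^(2)=2/3; μ^(3)=-14

((0, 0, 0, 1); (3, 3, 3, 0); (0, 0, 1, 0))


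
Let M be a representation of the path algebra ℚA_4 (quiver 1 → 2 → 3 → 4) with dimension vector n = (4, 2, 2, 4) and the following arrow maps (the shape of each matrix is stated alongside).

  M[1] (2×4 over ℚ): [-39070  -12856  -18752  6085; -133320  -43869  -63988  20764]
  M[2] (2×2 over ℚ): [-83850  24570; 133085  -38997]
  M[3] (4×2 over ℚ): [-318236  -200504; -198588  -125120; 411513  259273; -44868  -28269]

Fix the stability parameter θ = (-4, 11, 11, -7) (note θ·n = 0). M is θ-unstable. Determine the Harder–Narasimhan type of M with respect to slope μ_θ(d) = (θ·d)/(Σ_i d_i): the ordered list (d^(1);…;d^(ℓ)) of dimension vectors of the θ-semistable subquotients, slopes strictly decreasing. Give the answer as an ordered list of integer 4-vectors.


Via rank(M_{q-1}∘⋯∘M_p): M ≅ I[1,1]^2, I[1,2], I[1,4], I[3,4], I[4,4]^2.
μ_θ-semistable layers: μ^(1)=11; μ^(2)=5; μ^(3)=2; μ^(4)=-4; μ^(5)=-7

((0, 1, 0, 0); (0, 1, 1, 1); (0, 0, 1, 1); (4, 0, 0, 0); (0, 0, 0, 2))


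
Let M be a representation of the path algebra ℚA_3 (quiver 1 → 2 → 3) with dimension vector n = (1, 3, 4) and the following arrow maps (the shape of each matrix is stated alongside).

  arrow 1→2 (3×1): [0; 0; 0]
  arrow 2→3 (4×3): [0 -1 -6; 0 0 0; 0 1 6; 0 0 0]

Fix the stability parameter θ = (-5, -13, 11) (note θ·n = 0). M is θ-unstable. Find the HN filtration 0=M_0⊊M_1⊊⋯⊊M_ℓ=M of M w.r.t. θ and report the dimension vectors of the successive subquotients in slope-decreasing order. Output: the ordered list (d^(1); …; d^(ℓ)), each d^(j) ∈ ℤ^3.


Barcode: M ≅ I[1,1], I[2,2]^2, I[2,3], I[3,3]^3. HN layers by μ_θ (3 steps, strictly decreasing):
  μ^(1)=11; μ^(2)=-5; μ^(3)=-13

((0, 0, 4); (1, 0, 0); (0, 3, 0))


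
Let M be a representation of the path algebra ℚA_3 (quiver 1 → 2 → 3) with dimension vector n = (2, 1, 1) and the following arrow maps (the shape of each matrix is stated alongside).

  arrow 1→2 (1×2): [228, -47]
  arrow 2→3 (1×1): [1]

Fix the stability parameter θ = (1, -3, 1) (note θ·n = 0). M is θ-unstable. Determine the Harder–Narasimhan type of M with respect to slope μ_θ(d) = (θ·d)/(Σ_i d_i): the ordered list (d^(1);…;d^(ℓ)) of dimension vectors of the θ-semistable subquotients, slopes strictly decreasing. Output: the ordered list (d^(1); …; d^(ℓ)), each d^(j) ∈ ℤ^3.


Barcode: M ≅ I[1,1], I[1,3]. HN layers by μ_θ (2 steps, strictly decreasing):
  μ^(1)=1; μ^(2)=-1

((1, 0, 1); (1, 1, 0))


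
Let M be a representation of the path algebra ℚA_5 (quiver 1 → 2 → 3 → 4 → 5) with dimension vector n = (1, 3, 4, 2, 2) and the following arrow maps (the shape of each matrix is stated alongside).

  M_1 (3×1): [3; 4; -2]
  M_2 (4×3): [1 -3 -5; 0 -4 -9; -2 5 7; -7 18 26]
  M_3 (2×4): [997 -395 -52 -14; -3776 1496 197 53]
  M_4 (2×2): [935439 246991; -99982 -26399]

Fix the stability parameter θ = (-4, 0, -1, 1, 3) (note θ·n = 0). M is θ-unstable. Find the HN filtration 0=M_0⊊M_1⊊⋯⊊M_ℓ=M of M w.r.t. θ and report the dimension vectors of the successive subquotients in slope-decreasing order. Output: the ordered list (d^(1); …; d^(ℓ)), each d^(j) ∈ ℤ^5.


Interval decomposition of M: I[1,5], I[2,3], I[2,5], I[3,3].
HN type (ℓ=5): μ^(1)=3; μ^(2)=1; μ^(3)=-1/2; μ^(4)=-1; μ^(5)=-4

((0, 0, 0, 0, 2); (0, 0, 0, 2, 0); (0, 3, 3, 0, 0); (0, 0, 1, 0, 0); (1, 0, 0, 0, 0))


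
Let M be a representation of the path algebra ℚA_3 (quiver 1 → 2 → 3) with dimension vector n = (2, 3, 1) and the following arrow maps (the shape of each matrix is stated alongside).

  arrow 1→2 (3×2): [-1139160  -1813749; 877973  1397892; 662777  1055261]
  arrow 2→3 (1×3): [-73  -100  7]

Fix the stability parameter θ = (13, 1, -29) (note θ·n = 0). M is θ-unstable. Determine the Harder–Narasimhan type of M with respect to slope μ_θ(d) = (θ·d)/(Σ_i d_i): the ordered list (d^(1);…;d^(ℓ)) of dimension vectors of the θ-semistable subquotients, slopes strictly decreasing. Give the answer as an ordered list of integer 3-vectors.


Via rank(M_{q-1}∘⋯∘M_p): M ≅ I[1,2], I[1,3], I[2,2].
μ_θ-semistable layers: μ^(1)=7; μ^(2)=1; μ^(3)=-5

((1, 1, 0); (0, 1, 0); (1, 1, 1))


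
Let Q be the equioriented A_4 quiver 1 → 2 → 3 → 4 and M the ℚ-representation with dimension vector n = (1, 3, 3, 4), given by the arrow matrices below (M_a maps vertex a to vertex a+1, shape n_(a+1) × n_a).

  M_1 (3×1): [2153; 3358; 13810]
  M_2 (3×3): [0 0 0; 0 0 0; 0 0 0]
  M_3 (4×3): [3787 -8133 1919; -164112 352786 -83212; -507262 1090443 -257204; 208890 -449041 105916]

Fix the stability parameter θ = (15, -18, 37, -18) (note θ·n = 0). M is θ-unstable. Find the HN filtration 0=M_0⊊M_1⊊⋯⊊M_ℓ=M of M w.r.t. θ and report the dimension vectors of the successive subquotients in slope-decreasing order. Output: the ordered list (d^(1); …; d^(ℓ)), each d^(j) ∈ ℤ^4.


Interval decomposition of M: I[1,2], I[2,2]^2, I[3,3], I[3,4]^2, I[4,4]^2.
HN type (ℓ=4): μ^(1)=37; μ^(2)=19/2; μ^(3)=-3/2; μ^(4)=-18

((0, 0, 1, 0); (0, 0, 2, 2); (1, 1, 0, 0); (0, 2, 0, 2))


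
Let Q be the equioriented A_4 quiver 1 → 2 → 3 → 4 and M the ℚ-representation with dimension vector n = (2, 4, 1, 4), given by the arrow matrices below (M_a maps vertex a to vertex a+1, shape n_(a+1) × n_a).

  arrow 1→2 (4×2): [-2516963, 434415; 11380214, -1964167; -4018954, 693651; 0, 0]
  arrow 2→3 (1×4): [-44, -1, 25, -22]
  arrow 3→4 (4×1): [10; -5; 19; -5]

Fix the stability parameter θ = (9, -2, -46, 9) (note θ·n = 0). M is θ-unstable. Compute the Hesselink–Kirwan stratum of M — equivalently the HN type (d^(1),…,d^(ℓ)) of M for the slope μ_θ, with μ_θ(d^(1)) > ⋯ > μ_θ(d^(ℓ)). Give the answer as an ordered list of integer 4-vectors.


Via rank(M_{q-1}∘⋯∘M_p): M ≅ I[1,2], I[1,4], I[2,2]^2, I[4,4]^3.
μ_θ-semistable layers: μ^(1)=9; μ^(2)=7/2; μ^(3)=-2; μ^(4)=-13

((0, 0, 0, 4); (1, 1, 0, 0); (0, 2, 0, 0); (1, 1, 1, 0))


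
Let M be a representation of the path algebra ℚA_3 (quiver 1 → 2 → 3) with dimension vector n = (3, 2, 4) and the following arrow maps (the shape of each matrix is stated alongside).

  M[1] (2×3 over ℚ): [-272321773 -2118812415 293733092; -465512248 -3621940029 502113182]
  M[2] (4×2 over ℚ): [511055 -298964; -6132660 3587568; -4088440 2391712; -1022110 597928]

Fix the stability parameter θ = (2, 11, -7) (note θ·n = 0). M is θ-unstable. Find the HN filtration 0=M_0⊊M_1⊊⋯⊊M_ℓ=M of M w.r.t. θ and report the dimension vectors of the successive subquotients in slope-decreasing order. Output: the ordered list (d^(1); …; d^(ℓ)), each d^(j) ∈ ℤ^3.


Barcode: M ≅ I[1,1], I[1,2], I[1,3], I[3,3]^3. HN layers by μ_θ (3 steps, strictly decreasing):
  μ^(1)=11; μ^(2)=2; μ^(3)=-7

((0, 1, 0); (3, 1, 1); (0, 0, 3))


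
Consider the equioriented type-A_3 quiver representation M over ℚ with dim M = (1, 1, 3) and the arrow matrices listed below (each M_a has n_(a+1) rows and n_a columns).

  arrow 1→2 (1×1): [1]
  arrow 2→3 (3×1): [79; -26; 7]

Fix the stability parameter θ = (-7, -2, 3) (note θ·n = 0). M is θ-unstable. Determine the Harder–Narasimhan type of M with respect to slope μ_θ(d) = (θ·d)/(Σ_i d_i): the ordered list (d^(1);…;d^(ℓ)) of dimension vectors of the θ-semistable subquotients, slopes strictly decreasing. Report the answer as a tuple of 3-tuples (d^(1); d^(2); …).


Interval decomposition of M: I[1,3], I[3,3]^2.
HN type (ℓ=3): μ^(1)=3; μ^(2)=-2; μ^(3)=-7

((0, 0, 3); (0, 1, 0); (1, 0, 0))


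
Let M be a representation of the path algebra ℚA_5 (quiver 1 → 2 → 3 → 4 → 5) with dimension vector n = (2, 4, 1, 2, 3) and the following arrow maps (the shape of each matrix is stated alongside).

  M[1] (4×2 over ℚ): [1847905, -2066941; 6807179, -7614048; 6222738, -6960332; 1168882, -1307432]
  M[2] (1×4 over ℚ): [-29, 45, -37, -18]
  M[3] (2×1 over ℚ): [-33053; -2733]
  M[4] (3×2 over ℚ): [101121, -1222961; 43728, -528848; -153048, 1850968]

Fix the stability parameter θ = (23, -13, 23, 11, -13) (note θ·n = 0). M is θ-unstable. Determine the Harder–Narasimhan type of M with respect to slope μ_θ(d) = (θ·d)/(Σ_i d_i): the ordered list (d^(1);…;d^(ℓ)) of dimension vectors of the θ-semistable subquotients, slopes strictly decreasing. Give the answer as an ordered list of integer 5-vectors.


Barcode: M ≅ I[1,2], I[1,4], I[2,2]^2, I[4,5], I[5,5]^2. HN layers by μ_θ (4 steps, strictly decreasing):
  μ^(1)=17; μ^(2)=5; μ^(3)=-1; μ^(4)=-13

((0, 0, 1, 1, 0); (2, 2, 0, 0, 0); (0, 0, 0, 1, 1); (0, 2, 0, 0, 2))


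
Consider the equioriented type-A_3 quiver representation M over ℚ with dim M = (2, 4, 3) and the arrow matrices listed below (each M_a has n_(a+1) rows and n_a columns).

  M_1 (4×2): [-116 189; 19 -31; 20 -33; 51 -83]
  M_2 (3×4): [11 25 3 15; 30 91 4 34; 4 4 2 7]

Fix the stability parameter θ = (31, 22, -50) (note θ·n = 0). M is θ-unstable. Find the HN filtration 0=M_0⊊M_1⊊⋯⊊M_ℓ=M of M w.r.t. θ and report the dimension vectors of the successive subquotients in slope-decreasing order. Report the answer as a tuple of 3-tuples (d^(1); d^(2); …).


Barcode: M ≅ I[1,2], I[1,3], I[2,3]^2. HN layers by μ_θ (3 steps, strictly decreasing):
  μ^(1)=53/2; μ^(2)=1; μ^(3)=-14

((1, 1, 0); (1, 1, 1); (0, 2, 2))


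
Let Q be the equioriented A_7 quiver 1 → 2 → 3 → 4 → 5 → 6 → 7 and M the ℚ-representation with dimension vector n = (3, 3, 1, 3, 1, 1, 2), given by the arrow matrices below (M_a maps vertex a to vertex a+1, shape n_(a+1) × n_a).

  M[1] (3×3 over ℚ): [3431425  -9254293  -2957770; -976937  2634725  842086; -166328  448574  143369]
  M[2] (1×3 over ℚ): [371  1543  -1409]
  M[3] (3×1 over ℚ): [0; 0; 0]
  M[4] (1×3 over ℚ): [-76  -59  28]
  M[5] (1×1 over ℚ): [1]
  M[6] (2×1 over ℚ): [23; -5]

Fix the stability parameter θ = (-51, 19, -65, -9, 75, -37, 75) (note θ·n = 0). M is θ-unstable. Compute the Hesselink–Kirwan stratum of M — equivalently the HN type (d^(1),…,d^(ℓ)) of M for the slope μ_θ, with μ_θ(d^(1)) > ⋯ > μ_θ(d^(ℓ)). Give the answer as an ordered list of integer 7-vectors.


Via rank(M_{q-1}∘⋯∘M_p): M ≅ I[1,1], I[1,2], I[1,3], I[2,2], I[4,4]^2, I[4,7], I[7,7].
μ_θ-semistable layers: μ^(1)=75; μ^(2)=19; μ^(3)=-9; μ^(4)=-23; μ^(5)=-51

((0, 0, 0, 0, 0, 0, 2); (0, 2, 0, 0, 1, 1, 0); (0, 0, 0, 3, 0, 0, 0); (0, 1, 1, 0, 0, 0, 0); (3, 0, 0, 0, 0, 0, 0))


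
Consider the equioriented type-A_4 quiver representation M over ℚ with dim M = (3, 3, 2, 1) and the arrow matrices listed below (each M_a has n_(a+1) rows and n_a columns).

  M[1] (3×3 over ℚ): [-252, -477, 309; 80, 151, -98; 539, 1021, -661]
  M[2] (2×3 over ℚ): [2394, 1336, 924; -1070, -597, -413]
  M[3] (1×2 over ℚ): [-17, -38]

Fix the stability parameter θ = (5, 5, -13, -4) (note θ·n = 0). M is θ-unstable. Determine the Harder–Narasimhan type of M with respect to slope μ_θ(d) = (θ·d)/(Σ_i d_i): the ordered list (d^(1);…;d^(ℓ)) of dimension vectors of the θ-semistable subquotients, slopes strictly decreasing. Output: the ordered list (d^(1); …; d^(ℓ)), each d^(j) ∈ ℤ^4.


Barcode: M ≅ I[1,2], I[1,3], I[1,4]. HN layers by μ_θ (3 steps, strictly decreasing):
  μ^(1)=5; μ^(2)=-1; μ^(3)=-7/4

((1, 1, 0, 0); (1, 1, 1, 0); (1, 1, 1, 1))


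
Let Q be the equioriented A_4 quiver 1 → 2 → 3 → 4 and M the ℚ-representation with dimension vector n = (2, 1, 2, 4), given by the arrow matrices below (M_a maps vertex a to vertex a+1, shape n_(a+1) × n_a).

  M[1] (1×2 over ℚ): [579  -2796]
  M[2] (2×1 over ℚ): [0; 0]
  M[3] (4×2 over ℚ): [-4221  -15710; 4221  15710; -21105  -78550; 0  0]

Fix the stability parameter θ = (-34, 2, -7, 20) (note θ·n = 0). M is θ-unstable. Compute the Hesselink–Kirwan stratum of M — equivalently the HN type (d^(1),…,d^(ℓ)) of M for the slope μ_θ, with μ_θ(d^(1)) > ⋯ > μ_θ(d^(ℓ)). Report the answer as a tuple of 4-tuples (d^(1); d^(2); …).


Barcode: M ≅ I[1,1], I[1,2], I[3,3], I[3,4], I[4,4]^3. HN layers by μ_θ (4 steps, strictly decreasing):
  μ^(1)=20; μ^(2)=2; μ^(3)=-7; μ^(4)=-34

((0, 0, 0, 4); (0, 1, 0, 0); (0, 0, 2, 0); (2, 0, 0, 0))


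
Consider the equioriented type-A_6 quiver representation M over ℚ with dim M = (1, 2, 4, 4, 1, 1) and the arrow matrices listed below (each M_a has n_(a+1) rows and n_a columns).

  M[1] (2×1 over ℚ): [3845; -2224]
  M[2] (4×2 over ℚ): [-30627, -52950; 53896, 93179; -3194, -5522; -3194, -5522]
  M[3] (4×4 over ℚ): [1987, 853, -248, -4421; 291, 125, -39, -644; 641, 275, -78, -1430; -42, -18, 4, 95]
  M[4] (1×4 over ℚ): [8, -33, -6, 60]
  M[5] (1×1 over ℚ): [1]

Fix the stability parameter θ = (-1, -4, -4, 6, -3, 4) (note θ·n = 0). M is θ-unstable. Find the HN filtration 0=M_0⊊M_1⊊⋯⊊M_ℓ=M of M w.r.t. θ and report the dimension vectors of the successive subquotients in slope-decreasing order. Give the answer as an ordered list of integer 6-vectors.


Interval decomposition of M: I[1,6], I[2,3], I[3,4]^2, I[4,4].
HN type (ℓ=5): μ^(1)=6; μ^(2)=4; μ^(3)=3/2; μ^(4)=-3; μ^(5)=-4

((0, 0, 0, 3, 0, 0); (0, 0, 0, 0, 0, 1); (0, 0, 0, 1, 1, 0); (1, 1, 1, 0, 0, 0); (0, 1, 3, 0, 0, 0))


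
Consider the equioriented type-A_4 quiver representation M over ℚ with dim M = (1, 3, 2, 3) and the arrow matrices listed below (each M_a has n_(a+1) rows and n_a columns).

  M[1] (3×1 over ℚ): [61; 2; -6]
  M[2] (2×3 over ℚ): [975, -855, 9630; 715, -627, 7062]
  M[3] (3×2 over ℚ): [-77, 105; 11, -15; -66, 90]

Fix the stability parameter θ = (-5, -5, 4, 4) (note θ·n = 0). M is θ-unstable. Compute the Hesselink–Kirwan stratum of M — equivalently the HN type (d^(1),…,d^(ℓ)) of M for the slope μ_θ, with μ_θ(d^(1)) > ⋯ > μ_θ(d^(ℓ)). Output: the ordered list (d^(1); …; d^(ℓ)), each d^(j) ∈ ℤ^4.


Barcode: M ≅ I[1,3], I[2,2]^2, I[3,4], I[4,4]^2. HN layers by μ_θ (2 steps, strictly decreasing):
  μ^(1)=4; μ^(2)=-5

((0, 0, 2, 3); (1, 3, 0, 0))


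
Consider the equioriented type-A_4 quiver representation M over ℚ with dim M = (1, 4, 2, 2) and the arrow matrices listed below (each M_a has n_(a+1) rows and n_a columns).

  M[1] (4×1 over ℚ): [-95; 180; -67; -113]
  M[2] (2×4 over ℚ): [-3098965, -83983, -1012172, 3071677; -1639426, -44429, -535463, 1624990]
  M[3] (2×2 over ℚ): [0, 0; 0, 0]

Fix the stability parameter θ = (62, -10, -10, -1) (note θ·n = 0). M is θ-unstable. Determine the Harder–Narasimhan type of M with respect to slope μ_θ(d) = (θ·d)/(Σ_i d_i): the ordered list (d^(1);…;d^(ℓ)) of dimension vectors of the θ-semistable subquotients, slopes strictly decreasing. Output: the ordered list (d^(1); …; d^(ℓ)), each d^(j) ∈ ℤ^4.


Via rank(M_{q-1}∘⋯∘M_p): M ≅ I[1,3], I[2,2]^2, I[2,3], I[4,4]^2.
μ_θ-semistable layers: μ^(1)=14; μ^(2)=-1; μ^(3)=-10

((1, 1, 1, 0); (0, 0, 0, 2); (0, 3, 1, 0))


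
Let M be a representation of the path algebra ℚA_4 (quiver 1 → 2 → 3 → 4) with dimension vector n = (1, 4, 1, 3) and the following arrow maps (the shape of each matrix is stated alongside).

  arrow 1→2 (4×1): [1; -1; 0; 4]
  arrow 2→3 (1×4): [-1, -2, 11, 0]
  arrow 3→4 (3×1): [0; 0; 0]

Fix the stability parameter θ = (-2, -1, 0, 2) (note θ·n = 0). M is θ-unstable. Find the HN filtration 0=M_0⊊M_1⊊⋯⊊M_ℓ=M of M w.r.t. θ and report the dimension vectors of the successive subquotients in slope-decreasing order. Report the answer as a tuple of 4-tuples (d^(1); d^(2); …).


Interval decomposition of M: I[1,3], I[2,2]^3, I[4,4]^3.
HN type (ℓ=4): μ^(1)=2; μ^(2)=0; μ^(3)=-1; μ^(4)=-2

((0, 0, 0, 3); (0, 0, 1, 0); (0, 4, 0, 0); (1, 0, 0, 0))


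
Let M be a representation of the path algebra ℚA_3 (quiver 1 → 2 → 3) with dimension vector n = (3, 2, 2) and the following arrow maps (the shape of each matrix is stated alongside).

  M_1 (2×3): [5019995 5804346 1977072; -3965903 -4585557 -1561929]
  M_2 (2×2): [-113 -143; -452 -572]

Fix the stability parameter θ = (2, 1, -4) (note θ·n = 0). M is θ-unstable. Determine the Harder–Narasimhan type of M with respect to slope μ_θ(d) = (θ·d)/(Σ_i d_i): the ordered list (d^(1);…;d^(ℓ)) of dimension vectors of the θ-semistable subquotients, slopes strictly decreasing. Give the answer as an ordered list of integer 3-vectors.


Via rank(M_{q-1}∘⋯∘M_p): M ≅ I[1,1], I[1,2], I[1,3], I[3,3].
μ_θ-semistable layers: μ^(1)=2; μ^(2)=3/2; μ^(3)=-1/3; μ^(4)=-4

((1, 0, 0); (1, 1, 0); (1, 1, 1); (0, 0, 1))


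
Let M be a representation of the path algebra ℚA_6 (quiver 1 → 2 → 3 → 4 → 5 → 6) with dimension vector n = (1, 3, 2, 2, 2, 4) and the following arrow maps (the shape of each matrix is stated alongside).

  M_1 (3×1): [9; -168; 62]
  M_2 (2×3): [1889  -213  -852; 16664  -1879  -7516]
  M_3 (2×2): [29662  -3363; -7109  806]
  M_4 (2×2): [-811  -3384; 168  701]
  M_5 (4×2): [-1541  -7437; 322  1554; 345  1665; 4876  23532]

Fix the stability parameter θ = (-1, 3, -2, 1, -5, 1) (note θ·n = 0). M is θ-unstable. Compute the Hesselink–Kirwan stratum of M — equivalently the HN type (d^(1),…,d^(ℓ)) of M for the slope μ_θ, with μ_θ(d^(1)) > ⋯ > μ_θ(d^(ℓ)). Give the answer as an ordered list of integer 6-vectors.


Via rank(M_{q-1}∘⋯∘M_p): M ≅ I[1,6], I[2,2], I[2,5], I[6,6]^3.
μ_θ-semistable layers: μ^(1)=3; μ^(2)=1; μ^(3)=-3/4; μ^(4)=-1

((0, 1, 0, 0, 0, 0); (0, 0, 0, 0, 0, 4); (0, 2, 2, 2, 2, 0); (1, 0, 0, 0, 0, 0))


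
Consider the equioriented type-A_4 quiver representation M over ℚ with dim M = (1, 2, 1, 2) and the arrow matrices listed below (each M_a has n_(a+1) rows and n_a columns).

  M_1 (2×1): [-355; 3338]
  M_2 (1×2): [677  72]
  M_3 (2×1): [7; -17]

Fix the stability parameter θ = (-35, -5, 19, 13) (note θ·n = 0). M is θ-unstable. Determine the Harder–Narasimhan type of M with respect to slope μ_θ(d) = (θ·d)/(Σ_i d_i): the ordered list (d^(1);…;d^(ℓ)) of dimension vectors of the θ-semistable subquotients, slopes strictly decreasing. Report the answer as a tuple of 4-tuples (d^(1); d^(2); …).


Interval decomposition of M: I[1,4], I[2,2], I[4,4].
HN type (ℓ=4): μ^(1)=16; μ^(2)=13; μ^(3)=-5; μ^(4)=-35

((0, 0, 1, 1); (0, 0, 0, 1); (0, 2, 0, 0); (1, 0, 0, 0))


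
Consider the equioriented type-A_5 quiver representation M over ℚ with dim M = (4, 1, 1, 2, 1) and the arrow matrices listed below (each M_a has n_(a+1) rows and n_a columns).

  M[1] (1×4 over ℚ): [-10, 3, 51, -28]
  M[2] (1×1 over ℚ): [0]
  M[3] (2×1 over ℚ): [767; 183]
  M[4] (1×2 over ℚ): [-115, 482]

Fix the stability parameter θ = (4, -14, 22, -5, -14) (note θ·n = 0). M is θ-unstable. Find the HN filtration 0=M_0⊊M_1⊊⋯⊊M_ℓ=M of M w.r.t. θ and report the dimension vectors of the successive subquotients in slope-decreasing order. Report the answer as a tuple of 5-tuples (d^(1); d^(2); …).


Via rank(M_{q-1}∘⋯∘M_p): M ≅ I[1,1]^3, I[1,2], I[3,5], I[4,4].
μ_θ-semistable layers: μ^(1)=4; μ^(2)=1; μ^(3)=-5

((3, 0, 0, 0, 0); (0, 0, 1, 1, 1); (1, 1, 0, 1, 0))


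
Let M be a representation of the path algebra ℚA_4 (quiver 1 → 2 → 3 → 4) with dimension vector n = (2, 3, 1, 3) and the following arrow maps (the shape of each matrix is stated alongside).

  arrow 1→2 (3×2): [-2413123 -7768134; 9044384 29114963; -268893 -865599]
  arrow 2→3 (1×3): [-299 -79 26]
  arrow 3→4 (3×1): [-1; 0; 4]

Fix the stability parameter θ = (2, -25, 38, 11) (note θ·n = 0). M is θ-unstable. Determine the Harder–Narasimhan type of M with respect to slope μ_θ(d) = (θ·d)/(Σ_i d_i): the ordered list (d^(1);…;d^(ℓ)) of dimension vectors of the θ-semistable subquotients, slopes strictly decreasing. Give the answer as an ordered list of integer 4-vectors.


Interval decomposition of M: I[1,2], I[1,4], I[2,2], I[4,4]^2.
HN type (ℓ=4): μ^(1)=49/2; μ^(2)=11; μ^(3)=-23/2; μ^(4)=-25

((0, 0, 1, 1); (0, 0, 0, 2); (2, 2, 0, 0); (0, 1, 0, 0))


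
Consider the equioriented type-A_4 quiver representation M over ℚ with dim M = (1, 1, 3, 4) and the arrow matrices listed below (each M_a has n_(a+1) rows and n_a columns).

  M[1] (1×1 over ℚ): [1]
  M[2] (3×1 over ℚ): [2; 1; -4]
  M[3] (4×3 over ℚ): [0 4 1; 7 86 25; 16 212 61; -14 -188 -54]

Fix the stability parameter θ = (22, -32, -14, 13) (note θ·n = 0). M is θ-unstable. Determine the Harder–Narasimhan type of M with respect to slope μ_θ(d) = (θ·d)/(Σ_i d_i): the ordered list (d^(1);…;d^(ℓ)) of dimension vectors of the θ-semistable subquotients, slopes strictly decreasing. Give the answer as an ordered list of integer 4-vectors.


Via rank(M_{q-1}∘⋯∘M_p): M ≅ I[1,3], I[3,4]^2, I[4,4]^2.
μ_θ-semistable layers: μ^(1)=13; μ^(2)=-8; μ^(3)=-14

((0, 0, 0, 4); (1, 1, 1, 0); (0, 0, 2, 0))


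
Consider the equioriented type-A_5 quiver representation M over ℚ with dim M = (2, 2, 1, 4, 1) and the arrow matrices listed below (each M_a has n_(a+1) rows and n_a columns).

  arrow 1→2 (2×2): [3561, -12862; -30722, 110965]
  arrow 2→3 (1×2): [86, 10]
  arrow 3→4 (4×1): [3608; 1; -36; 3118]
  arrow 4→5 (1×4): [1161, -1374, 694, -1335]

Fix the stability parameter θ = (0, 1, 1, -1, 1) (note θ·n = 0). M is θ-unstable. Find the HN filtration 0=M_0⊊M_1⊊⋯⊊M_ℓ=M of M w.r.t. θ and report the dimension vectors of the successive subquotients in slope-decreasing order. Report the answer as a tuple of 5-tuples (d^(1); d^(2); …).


Via rank(M_{q-1}∘⋯∘M_p): M ≅ I[1,2], I[1,4], I[4,4]^2, I[4,5].
μ_θ-semistable layers: μ^(1)=1; μ^(2)=1/3; μ^(3)=0; μ^(4)=-1

((0, 1, 0, 0, 1); (0, 1, 1, 1, 0); (2, 0, 0, 0, 0); (0, 0, 0, 3, 0))


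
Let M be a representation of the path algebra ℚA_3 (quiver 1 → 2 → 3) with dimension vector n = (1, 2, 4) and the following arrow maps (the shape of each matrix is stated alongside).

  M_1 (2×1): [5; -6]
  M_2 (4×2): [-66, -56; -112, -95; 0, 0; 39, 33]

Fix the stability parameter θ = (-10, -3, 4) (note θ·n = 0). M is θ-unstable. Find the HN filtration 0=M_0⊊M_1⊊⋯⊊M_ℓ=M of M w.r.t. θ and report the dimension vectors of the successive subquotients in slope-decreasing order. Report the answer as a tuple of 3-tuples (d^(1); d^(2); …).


Via rank(M_{q-1}∘⋯∘M_p): M ≅ I[1,3], I[2,3], I[3,3]^2.
μ_θ-semistable layers: μ^(1)=4; μ^(2)=-3; μ^(3)=-10

((0, 0, 4); (0, 2, 0); (1, 0, 0))


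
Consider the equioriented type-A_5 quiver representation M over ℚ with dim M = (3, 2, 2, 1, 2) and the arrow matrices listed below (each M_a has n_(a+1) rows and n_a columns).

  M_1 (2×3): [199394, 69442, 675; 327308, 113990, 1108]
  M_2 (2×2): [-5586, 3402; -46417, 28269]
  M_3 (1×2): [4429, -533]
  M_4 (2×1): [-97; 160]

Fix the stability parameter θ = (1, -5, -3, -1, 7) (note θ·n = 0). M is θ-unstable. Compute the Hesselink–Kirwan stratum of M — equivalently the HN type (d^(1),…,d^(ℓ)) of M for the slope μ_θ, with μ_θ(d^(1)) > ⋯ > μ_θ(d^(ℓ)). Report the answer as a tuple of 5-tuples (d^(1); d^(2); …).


Via rank(M_{q-1}∘⋯∘M_p): M ≅ I[1,1], I[1,2], I[1,5], I[3,3], I[5,5].
μ_θ-semistable layers: μ^(1)=7; μ^(2)=1; μ^(3)=-1; μ^(4)=-2; μ^(5)=-7/3; μ^(6)=-3

((0, 0, 0, 0, 2); (1, 0, 0, 0, 0); (0, 0, 0, 1, 0); (1, 1, 0, 0, 0); (1, 1, 1, 0, 0); (0, 0, 1, 0, 0))


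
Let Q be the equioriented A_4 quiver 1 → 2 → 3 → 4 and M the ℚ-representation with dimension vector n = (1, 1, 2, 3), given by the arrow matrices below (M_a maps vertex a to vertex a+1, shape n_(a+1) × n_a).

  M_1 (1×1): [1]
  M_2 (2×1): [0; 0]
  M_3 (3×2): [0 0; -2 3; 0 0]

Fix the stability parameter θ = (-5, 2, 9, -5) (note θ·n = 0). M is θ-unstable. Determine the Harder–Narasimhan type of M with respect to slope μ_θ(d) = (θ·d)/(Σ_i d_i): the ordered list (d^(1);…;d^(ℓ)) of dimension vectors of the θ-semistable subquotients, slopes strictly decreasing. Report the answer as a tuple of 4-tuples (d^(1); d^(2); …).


Interval decomposition of M: I[1,2], I[3,3], I[3,4], I[4,4]^2.
HN type (ℓ=3): μ^(1)=9; μ^(2)=2; μ^(3)=-5

((0, 0, 1, 0); (0, 1, 1, 1); (1, 0, 0, 2))


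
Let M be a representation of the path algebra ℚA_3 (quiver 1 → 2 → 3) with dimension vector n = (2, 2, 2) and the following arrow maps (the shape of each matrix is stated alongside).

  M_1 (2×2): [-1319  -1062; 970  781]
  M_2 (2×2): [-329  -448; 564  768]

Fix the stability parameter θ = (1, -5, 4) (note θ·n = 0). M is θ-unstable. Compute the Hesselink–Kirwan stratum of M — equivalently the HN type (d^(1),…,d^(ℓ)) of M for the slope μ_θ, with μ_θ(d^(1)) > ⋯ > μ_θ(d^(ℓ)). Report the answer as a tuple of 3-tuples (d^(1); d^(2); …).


Via rank(M_{q-1}∘⋯∘M_p): M ≅ I[1,2], I[1,3], I[3,3].
μ_θ-semistable layers: μ^(1)=4; μ^(2)=-2

((0, 0, 2); (2, 2, 0))


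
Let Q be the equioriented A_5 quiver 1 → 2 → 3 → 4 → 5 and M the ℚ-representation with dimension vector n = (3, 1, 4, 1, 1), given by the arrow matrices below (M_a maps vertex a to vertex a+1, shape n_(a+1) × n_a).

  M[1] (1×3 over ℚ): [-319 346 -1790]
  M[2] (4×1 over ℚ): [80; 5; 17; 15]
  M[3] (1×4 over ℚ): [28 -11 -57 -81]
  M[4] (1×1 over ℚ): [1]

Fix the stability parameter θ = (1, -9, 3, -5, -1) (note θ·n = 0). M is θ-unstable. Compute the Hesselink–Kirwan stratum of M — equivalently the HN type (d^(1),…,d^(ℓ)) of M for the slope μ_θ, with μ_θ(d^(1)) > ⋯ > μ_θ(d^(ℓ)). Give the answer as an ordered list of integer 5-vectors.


Interval decomposition of M: I[1,1]^2, I[1,5], I[3,3]^3.
HN type (ℓ=4): μ^(1)=3; μ^(2)=1; μ^(3)=-1; μ^(4)=-4

((0, 0, 3, 0, 0); (2, 0, 0, 0, 0); (0, 0, 1, 1, 1); (1, 1, 0, 0, 0))


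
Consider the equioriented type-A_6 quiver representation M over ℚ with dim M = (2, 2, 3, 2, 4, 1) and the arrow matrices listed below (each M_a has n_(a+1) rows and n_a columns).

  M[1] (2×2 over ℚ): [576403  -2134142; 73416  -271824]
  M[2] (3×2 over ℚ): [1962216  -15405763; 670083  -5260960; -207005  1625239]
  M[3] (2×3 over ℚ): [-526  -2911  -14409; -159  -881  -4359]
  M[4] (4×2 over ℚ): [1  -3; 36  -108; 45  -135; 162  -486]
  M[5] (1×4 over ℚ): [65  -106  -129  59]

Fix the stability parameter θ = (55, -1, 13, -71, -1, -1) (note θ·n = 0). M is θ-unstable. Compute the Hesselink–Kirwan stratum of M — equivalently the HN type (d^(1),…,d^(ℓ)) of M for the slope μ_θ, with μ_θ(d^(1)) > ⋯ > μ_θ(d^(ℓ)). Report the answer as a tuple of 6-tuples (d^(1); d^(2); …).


Barcode: M ≅ I[1,1], I[1,3], I[2,6], I[3,4], I[5,5]^3. HN layers by μ_θ (5 steps, strictly decreasing):
  μ^(1)=55; μ^(2)=67/3; μ^(3)=-1; μ^(4)=-59/3; μ^(5)=-29

((1, 0, 0, 0, 0, 0); (1, 1, 1, 0, 0, 0); (0, 0, 0, 0, 4, 1); (0, 1, 1, 1, 0, 0); (0, 0, 1, 1, 0, 0))


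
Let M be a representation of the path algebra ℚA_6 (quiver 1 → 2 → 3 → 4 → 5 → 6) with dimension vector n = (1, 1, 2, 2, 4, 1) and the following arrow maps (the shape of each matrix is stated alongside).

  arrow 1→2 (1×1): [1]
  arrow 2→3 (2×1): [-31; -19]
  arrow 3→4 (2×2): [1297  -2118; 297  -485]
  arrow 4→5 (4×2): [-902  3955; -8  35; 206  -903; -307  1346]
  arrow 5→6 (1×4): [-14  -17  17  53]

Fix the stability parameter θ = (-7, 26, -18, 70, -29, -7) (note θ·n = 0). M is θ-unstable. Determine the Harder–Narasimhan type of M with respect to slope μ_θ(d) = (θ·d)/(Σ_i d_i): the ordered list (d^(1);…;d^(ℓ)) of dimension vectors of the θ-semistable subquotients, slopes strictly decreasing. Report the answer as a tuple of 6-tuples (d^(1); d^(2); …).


Via rank(M_{q-1}∘⋯∘M_p): M ≅ I[1,6], I[3,5], I[5,5]^2.
μ_θ-semistable layers: μ^(1)=41/2; μ^(2)=34/3; μ^(3)=4; μ^(4)=-7; μ^(5)=-18; μ^(6)=-29

((0, 0, 0, 1, 1, 0); (0, 0, 0, 1, 1, 1); (0, 1, 1, 0, 0, 0); (1, 0, 0, 0, 0, 0); (0, 0, 1, 0, 0, 0); (0, 0, 0, 0, 2, 0))


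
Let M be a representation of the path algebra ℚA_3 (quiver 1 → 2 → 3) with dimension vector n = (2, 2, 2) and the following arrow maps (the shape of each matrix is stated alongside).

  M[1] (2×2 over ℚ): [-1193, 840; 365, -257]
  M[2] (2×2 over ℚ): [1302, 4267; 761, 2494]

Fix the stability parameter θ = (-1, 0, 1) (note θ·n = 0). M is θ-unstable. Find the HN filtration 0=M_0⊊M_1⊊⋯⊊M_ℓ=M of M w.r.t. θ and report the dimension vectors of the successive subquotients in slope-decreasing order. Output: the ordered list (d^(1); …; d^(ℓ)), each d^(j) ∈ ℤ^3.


Barcode: M ≅ I[1,3]^2. HN layers by μ_θ (3 steps, strictly decreasing):
  μ^(1)=1; μ^(2)=0; μ^(3)=-1

((0, 0, 2); (0, 2, 0); (2, 0, 0))


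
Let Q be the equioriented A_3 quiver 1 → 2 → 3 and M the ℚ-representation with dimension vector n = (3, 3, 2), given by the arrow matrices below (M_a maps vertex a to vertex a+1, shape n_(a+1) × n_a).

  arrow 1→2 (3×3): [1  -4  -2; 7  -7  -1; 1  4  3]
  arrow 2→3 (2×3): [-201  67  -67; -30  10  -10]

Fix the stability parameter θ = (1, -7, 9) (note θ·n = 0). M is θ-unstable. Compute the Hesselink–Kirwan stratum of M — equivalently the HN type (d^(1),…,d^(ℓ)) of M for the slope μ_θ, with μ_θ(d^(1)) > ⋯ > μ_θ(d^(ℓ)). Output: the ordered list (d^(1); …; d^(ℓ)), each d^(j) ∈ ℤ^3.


Via rank(M_{q-1}∘⋯∘M_p): M ≅ I[1,2]^2, I[1,3], I[3,3].
μ_θ-semistable layers: μ^(1)=9; μ^(2)=-3

((0, 0, 2); (3, 3, 0))


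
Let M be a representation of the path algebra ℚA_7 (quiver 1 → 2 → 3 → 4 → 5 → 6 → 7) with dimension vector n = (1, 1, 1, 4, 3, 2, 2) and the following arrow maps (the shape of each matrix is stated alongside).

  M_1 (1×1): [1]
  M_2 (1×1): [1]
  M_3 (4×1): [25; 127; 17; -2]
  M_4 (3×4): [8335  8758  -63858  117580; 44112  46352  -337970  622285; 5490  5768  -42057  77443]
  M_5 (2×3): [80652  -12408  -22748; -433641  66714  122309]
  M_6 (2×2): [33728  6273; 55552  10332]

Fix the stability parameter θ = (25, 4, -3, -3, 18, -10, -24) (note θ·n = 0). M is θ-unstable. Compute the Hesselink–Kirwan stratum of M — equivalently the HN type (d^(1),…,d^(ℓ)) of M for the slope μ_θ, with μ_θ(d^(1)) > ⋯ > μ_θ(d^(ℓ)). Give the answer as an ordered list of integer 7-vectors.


Barcode: M ≅ I[1,5], I[4,4], I[4,5], I[4,7], I[6,6], I[7,7]. HN layers by μ_θ (6 steps, strictly decreasing):
  μ^(1)=18; μ^(2)=23/4; μ^(3)=-3; μ^(4)=-19/4; μ^(5)=-10; μ^(6)=-24

((0, 0, 0, 0, 2, 0, 0); (1, 1, 1, 1, 0, 0, 0); (0, 0, 0, 2, 0, 0, 0); (0, 0, 0, 1, 1, 1, 1); (0, 0, 0, 0, 0, 1, 0); (0, 0, 0, 0, 0, 0, 1))
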